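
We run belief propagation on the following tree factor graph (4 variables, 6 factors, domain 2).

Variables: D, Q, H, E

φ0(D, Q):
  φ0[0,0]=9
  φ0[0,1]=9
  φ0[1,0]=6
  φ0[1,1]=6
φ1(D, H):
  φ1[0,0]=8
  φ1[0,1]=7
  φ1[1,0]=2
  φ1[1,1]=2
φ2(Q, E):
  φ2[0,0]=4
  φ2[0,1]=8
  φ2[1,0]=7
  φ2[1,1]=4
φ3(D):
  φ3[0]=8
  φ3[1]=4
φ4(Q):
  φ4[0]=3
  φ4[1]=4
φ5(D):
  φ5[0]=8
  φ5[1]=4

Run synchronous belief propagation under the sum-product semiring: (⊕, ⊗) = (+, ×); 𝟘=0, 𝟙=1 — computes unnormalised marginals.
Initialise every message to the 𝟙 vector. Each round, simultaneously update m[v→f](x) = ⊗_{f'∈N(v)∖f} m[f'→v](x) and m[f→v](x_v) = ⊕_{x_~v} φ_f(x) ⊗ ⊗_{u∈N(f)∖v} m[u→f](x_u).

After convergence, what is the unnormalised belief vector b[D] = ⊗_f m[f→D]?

b[D] = [691200, 30720]

init: all messages = 𝟙 over 2 values
r1 m[φ0→D] = [18, 12]
r1 m[φ0→Q] = [15, 15]
r1 m[φ1→D] = [15, 4]
r1 m[φ1→H] = [10, 9]
r1 m[φ2→Q] = [12, 11]
r1 m[φ2→E] = [11, 12]
r1 m[φ3→D] = [8, 4]
r1 m[φ4→Q] = [3, 4]
r1 m[φ5→D] = [8, 4]
r1 m[D→φ0] = [1, 1]
r1 m[D→φ1] = [1, 1]
r1 m[D→φ3] = [1, 1]
r1 m[D→φ5] = [1, 1]
r1 m[Q→φ0] = [1, 1]
r1 m[Q→φ2] = [1, 1]
r1 m[Q→φ4] = [1, 1]
r1 m[H→φ1] = [1, 1]
r1 m[E→φ2] = [1, 1]
r2 m[φ0→D] = [18, 12]
r2 m[φ0→Q] = [15, 15]
r2 m[φ1→D] = [15, 4]
r2 m[φ1→H] = [10, 9]
r2 m[φ2→Q] = [12, 11]
r2 m[φ2→E] = [11, 12]
r2 m[φ3→D] = [8, 4]
r2 m[φ4→Q] = [3, 4]
r2 m[φ5→D] = [8, 4]
r2 m[D→φ0] = [960, 64]
r2 m[D→φ1] = [1152, 192]
r2 m[D→φ3] = [2160, 192]
r2 m[D→φ5] = [2160, 192]
r2 m[Q→φ0] = [36, 44]
r2 m[Q→φ2] = [45, 60]
r2 m[Q→φ4] = [180, 165]
r2 m[H→φ1] = [1, 1]
r2 m[E→φ2] = [1, 1]
r3 m[φ0→D] = [720, 480]
r3 m[φ0→Q] = [9024, 9024]
r3 m[φ1→D] = [15, 4]
r3 m[φ1→H] = [9600, 8448]
r3 m[φ2→Q] = [12, 11]
r3 m[φ2→E] = [600, 600]
r3 m[φ3→D] = [8, 4]
r3 m[φ4→Q] = [3, 4]
r3 m[φ5→D] = [8, 4]
r3 m[D→φ0] = [960, 64]
r3 m[D→φ1] = [1152, 192]
r3 m[D→φ3] = [2160, 192]
r3 m[D→φ5] = [2160, 192]
r3 m[Q→φ0] = [36, 44]
r3 m[Q→φ2] = [45, 60]
r3 m[Q→φ4] = [180, 165]
r3 m[H→φ1] = [1, 1]
r3 m[E→φ2] = [1, 1]
r4 m[φ0→D] = [720, 480]
r4 m[φ0→Q] = [9024, 9024]
r4 m[φ1→D] = [15, 4]
r4 m[φ1→H] = [9600, 8448]
r4 m[φ2→Q] = [12, 11]
r4 m[φ2→E] = [600, 600]
r4 m[φ3→D] = [8, 4]
r4 m[φ4→Q] = [3, 4]
r4 m[φ5→D] = [8, 4]
r4 m[D→φ0] = [960, 64]
r4 m[D→φ1] = [46080, 7680]
r4 m[D→φ3] = [86400, 7680]
r4 m[D→φ5] = [86400, 7680]
r4 m[Q→φ0] = [36, 44]
r4 m[Q→φ2] = [27072, 36096]
r4 m[Q→φ4] = [108288, 99264]
r4 m[H→φ1] = [1, 1]
r4 m[E→φ2] = [1, 1]
r5 m[φ0→D] = [720, 480]
r5 m[φ0→Q] = [9024, 9024]
r5 m[φ1→D] = [15, 4]
r5 m[φ1→H] = [384000, 337920]
r5 m[φ2→Q] = [12, 11]
r5 m[φ2→E] = [360960, 360960]
r5 m[φ3→D] = [8, 4]
r5 m[φ4→Q] = [3, 4]
r5 m[φ5→D] = [8, 4]
r5 m[D→φ0] = [960, 64]
r5 m[D→φ1] = [46080, 7680]
r5 m[D→φ3] = [86400, 7680]
r5 m[D→φ5] = [86400, 7680]
r5 m[Q→φ0] = [36, 44]
r5 m[Q→φ2] = [27072, 36096]
r5 m[Q→φ4] = [108288, 99264]
r5 m[H→φ1] = [1, 1]
r5 m[E→φ2] = [1, 1]
r6 m[φ0→D] = [720, 480]
r6 m[φ0→Q] = [9024, 9024]
r6 m[φ1→D] = [15, 4]
r6 m[φ1→H] = [384000, 337920]
r6 m[φ2→Q] = [12, 11]
r6 m[φ2→E] = [360960, 360960]
r6 m[φ3→D] = [8, 4]
r6 m[φ4→Q] = [3, 4]
r6 m[φ5→D] = [8, 4]
r6 m[D→φ0] = [960, 64]
r6 m[D→φ1] = [46080, 7680]
r6 m[D→φ3] = [86400, 7680]
r6 m[D→φ5] = [86400, 7680]
r6 m[Q→φ0] = [36, 44]
r6 m[Q→φ2] = [27072, 36096]
r6 m[Q→φ4] = [108288, 99264]
r6 m[H→φ1] = [1, 1]
r6 m[E→φ2] = [1, 1]
fixed point reached at round 6
b[D] = ⊗ incoming = [691200, 30720]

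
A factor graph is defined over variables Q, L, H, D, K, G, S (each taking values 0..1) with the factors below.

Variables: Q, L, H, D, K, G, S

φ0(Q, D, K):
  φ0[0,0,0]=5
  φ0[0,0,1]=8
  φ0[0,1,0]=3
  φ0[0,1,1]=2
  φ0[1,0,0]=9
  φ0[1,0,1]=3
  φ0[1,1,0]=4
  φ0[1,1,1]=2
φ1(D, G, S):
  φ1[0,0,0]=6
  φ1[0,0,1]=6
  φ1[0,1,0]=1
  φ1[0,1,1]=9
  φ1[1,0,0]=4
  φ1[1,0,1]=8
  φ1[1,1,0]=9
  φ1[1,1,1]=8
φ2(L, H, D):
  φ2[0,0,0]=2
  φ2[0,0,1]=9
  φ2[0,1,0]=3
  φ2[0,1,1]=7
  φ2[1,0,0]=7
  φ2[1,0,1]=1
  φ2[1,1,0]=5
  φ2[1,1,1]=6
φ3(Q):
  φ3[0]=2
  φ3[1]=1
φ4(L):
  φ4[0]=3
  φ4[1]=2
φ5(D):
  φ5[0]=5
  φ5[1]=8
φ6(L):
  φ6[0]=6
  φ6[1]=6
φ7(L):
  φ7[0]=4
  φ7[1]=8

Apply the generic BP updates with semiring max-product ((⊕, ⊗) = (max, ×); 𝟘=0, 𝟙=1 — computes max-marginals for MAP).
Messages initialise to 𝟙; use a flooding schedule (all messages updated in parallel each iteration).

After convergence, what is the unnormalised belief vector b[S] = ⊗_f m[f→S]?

init: all messages = 𝟙 over 2 values
r1 m[φ0→Q] = [8, 9]
r1 m[φ0→D] = [9, 4]
r1 m[φ0→K] = [9, 8]
r1 m[φ1→D] = [9, 9]
r1 m[φ1→G] = [8, 9]
r1 m[φ1→S] = [9, 9]
r1 m[φ2→L] = [9, 7]
r1 m[φ2→H] = [9, 7]
r1 m[φ2→D] = [7, 9]
r1 m[φ3→Q] = [2, 1]
r1 m[φ4→L] = [3, 2]
r1 m[φ5→D] = [5, 8]
r1 m[φ6→L] = [6, 6]
r1 m[φ7→L] = [4, 8]
r1 m[Q→φ0] = [1, 1]
r1 m[Q→φ3] = [1, 1]
r1 m[L→φ2] = [1, 1]
r1 m[L→φ4] = [1, 1]
r1 m[L→φ6] = [1, 1]
r1 m[L→φ7] = [1, 1]
r1 m[H→φ2] = [1, 1]
r1 m[D→φ0] = [1, 1]
r1 m[D→φ1] = [1, 1]
r1 m[D→φ2] = [1, 1]
r1 m[D→φ5] = [1, 1]
r1 m[K→φ0] = [1, 1]
r1 m[G→φ1] = [1, 1]
r1 m[S→φ1] = [1, 1]
r2 m[φ0→Q] = [8, 9]
r2 m[φ0→D] = [9, 4]
r2 m[φ0→K] = [9, 8]
r2 m[φ1→D] = [9, 9]
r2 m[φ1→G] = [8, 9]
r2 m[φ1→S] = [9, 9]
r2 m[φ2→L] = [9, 7]
r2 m[φ2→H] = [9, 7]
r2 m[φ2→D] = [7, 9]
r2 m[φ3→Q] = [2, 1]
r2 m[φ4→L] = [3, 2]
r2 m[φ5→D] = [5, 8]
r2 m[φ6→L] = [6, 6]
r2 m[φ7→L] = [4, 8]
r2 m[Q→φ0] = [2, 1]
r2 m[Q→φ3] = [8, 9]
r2 m[L→φ2] = [72, 96]
r2 m[L→φ4] = [216, 336]
r2 m[L→φ6] = [108, 112]
r2 m[L→φ7] = [162, 84]
r2 m[H→φ2] = [1, 1]
r2 m[D→φ0] = [315, 648]
r2 m[D→φ1] = [315, 288]
r2 m[D→φ2] = [405, 288]
r2 m[D→φ5] = [567, 324]
r2 m[K→φ0] = [1, 1]
r2 m[G→φ1] = [1, 1]
r2 m[S→φ1] = [1, 1]
r3 m[φ0→Q] = [2520, 2835]
r3 m[φ0→D] = [16, 6]
r3 m[φ0→K] = [3888, 5040]
r3 m[φ1→D] = [9, 9]
r3 m[φ1→G] = [2304, 2835]
r3 m[φ1→S] = [2592, 2835]
r3 m[φ2→L] = [2592, 2835]
r3 m[φ2→H] = [272160, 194400]
r3 m[φ2→D] = [672, 648]
r3 m[φ3→Q] = [2, 1]
r3 m[φ4→L] = [3, 2]
r3 m[φ5→D] = [5, 8]
r3 m[φ6→L] = [6, 6]
r3 m[φ7→L] = [4, 8]
r3 m[Q→φ0] = [2, 1]
r3 m[Q→φ3] = [8, 9]
r3 m[L→φ2] = [72, 96]
r3 m[L→φ4] = [216, 336]
r3 m[L→φ6] = [108, 112]
r3 m[L→φ7] = [162, 84]
r3 m[H→φ2] = [1, 1]
r3 m[D→φ0] = [315, 648]
r3 m[D→φ1] = [315, 288]
r3 m[D→φ2] = [405, 288]
r3 m[D→φ5] = [567, 324]
r3 m[K→φ0] = [1, 1]
r3 m[G→φ1] = [1, 1]
r3 m[S→φ1] = [1, 1]
r4 m[φ0→Q] = [2520, 2835]
r4 m[φ0→D] = [16, 6]
r4 m[φ0→K] = [3888, 5040]
r4 m[φ1→D] = [9, 9]
r4 m[φ1→G] = [2304, 2835]
r4 m[φ1→S] = [2592, 2835]
r4 m[φ2→L] = [2592, 2835]
r4 m[φ2→H] = [272160, 194400]
r4 m[φ2→D] = [672, 648]
r4 m[φ3→Q] = [2, 1]
r4 m[φ4→L] = [3, 2]
r4 m[φ5→D] = [5, 8]
r4 m[φ6→L] = [6, 6]
r4 m[φ7→L] = [4, 8]
r4 m[Q→φ0] = [2, 1]
r4 m[Q→φ3] = [2520, 2835]
r4 m[L→φ2] = [72, 96]
r4 m[L→φ4] = [62208, 136080]
r4 m[L→φ6] = [31104, 45360]
r4 m[L→φ7] = [46656, 34020]
r4 m[H→φ2] = [1, 1]
r4 m[D→φ0] = [30240, 46656]
r4 m[D→φ1] = [53760, 31104]
r4 m[D→φ2] = [720, 432]
r4 m[D→φ5] = [96768, 34992]
r4 m[K→φ0] = [1, 1]
r4 m[G→φ1] = [1, 1]
r4 m[S→φ1] = [1, 1]
r5 m[φ0→Q] = [241920, 272160]
r5 m[φ0→D] = [16, 6]
r5 m[φ0→K] = [302400, 483840]
r5 m[φ1→D] = [9, 9]
r5 m[φ1→G] = [322560, 483840]
r5 m[φ1→S] = [322560, 483840]
r5 m[φ2→L] = [3888, 5040]
r5 m[φ2→H] = [483840, 345600]
r5 m[φ2→D] = [672, 648]
r5 m[φ3→Q] = [2, 1]
r5 m[φ4→L] = [3, 2]
r5 m[φ5→D] = [5, 8]
r5 m[φ6→L] = [6, 6]
r5 m[φ7→L] = [4, 8]
r5 m[Q→φ0] = [2, 1]
r5 m[Q→φ3] = [2520, 2835]
r5 m[L→φ2] = [72, 96]
r5 m[L→φ4] = [62208, 136080]
r5 m[L→φ6] = [31104, 45360]
r5 m[L→φ7] = [46656, 34020]
r5 m[H→φ2] = [1, 1]
r5 m[D→φ0] = [30240, 46656]
r5 m[D→φ1] = [53760, 31104]
r5 m[D→φ2] = [720, 432]
r5 m[D→φ5] = [96768, 34992]
r5 m[K→φ0] = [1, 1]
r5 m[G→φ1] = [1, 1]
r5 m[S→φ1] = [1, 1]
r6 m[φ0→Q] = [241920, 272160]
r6 m[φ0→D] = [16, 6]
r6 m[φ0→K] = [302400, 483840]
r6 m[φ1→D] = [9, 9]
r6 m[φ1→G] = [322560, 483840]
r6 m[φ1→S] = [322560, 483840]
r6 m[φ2→L] = [3888, 5040]
r6 m[φ2→H] = [483840, 345600]
r6 m[φ2→D] = [672, 648]
r6 m[φ3→Q] = [2, 1]
r6 m[φ4→L] = [3, 2]
r6 m[φ5→D] = [5, 8]
r6 m[φ6→L] = [6, 6]
r6 m[φ7→L] = [4, 8]
r6 m[Q→φ0] = [2, 1]
r6 m[Q→φ3] = [241920, 272160]
r6 m[L→φ2] = [72, 96]
r6 m[L→φ4] = [93312, 241920]
r6 m[L→φ6] = [46656, 80640]
r6 m[L→φ7] = [69984, 60480]
r6 m[H→φ2] = [1, 1]
r6 m[D→φ0] = [30240, 46656]
r6 m[D→φ1] = [53760, 31104]
r6 m[D→φ2] = [720, 432]
r6 m[D→φ5] = [96768, 34992]
r6 m[K→φ0] = [1, 1]
r6 m[G→φ1] = [1, 1]
r6 m[S→φ1] = [1, 1]
r7 m[φ0→Q] = [241920, 272160]
r7 m[φ0→D] = [16, 6]
r7 m[φ0→K] = [302400, 483840]
r7 m[φ1→D] = [9, 9]
r7 m[φ1→G] = [322560, 483840]
r7 m[φ1→S] = [322560, 483840]
r7 m[φ2→L] = [3888, 5040]
r7 m[φ2→H] = [483840, 345600]
r7 m[φ2→D] = [672, 648]
r7 m[φ3→Q] = [2, 1]
r7 m[φ4→L] = [3, 2]
r7 m[φ5→D] = [5, 8]
r7 m[φ6→L] = [6, 6]
r7 m[φ7→L] = [4, 8]
r7 m[Q→φ0] = [2, 1]
r7 m[Q→φ3] = [241920, 272160]
r7 m[L→φ2] = [72, 96]
r7 m[L→φ4] = [93312, 241920]
r7 m[L→φ6] = [46656, 80640]
r7 m[L→φ7] = [69984, 60480]
r7 m[H→φ2] = [1, 1]
r7 m[D→φ0] = [30240, 46656]
r7 m[D→φ1] = [53760, 31104]
r7 m[D→φ2] = [720, 432]
r7 m[D→φ5] = [96768, 34992]
r7 m[K→φ0] = [1, 1]
r7 m[G→φ1] = [1, 1]
r7 m[S→φ1] = [1, 1]
fixed point reached at round 7
b[S] = ⊗ incoming = [322560, 483840]

b[S] = [322560, 483840]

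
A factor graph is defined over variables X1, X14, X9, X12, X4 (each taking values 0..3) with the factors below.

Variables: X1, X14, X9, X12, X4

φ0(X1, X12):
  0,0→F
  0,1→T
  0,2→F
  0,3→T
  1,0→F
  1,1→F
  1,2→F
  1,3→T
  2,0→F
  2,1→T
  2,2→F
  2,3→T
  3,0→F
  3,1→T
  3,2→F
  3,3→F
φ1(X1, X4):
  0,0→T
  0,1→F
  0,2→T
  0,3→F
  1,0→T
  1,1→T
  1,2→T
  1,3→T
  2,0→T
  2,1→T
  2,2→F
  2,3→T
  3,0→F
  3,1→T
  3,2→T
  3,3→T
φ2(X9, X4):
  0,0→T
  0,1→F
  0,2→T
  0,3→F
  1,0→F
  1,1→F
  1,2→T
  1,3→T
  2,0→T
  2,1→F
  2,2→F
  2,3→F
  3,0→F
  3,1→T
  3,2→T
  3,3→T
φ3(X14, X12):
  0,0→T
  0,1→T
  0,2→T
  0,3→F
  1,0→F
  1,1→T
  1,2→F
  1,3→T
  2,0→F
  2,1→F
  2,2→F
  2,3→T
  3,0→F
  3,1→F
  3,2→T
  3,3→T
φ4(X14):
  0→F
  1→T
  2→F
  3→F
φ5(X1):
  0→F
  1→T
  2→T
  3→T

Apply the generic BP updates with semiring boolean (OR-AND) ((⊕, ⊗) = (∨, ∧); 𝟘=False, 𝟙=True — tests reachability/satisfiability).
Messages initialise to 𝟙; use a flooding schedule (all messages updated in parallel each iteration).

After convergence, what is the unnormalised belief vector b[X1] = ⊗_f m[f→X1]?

b[X1] = [F, T, T, T]

init: all messages = 𝟙 over 4 values
r1 m[φ0→X1] = [T, T, T, T]
r1 m[φ0→X12] = [F, T, F, T]
r1 m[φ1→X1] = [T, T, T, T]
r1 m[φ1→X4] = [T, T, T, T]
r1 m[φ2→X9] = [T, T, T, T]
r1 m[φ2→X4] = [T, T, T, T]
r1 m[φ3→X14] = [T, T, T, T]
r1 m[φ3→X12] = [T, T, T, T]
r1 m[φ4→X14] = [F, T, F, F]
r1 m[φ5→X1] = [F, T, T, T]
r1 m[X1→φ0] = [T, T, T, T]
r1 m[X1→φ1] = [T, T, T, T]
r1 m[X1→φ5] = [T, T, T, T]
r1 m[X14→φ3] = [T, T, T, T]
r1 m[X14→φ4] = [T, T, T, T]
r1 m[X9→φ2] = [T, T, T, T]
r1 m[X12→φ0] = [T, T, T, T]
r1 m[X12→φ3] = [T, T, T, T]
r1 m[X4→φ1] = [T, T, T, T]
r1 m[X4→φ2] = [T, T, T, T]
r2 m[φ0→X1] = [T, T, T, T]
r2 m[φ0→X12] = [F, T, F, T]
r2 m[φ1→X1] = [T, T, T, T]
r2 m[φ1→X4] = [T, T, T, T]
r2 m[φ2→X9] = [T, T, T, T]
r2 m[φ2→X4] = [T, T, T, T]
r2 m[φ3→X14] = [T, T, T, T]
r2 m[φ3→X12] = [T, T, T, T]
r2 m[φ4→X14] = [F, T, F, F]
r2 m[φ5→X1] = [F, T, T, T]
r2 m[X1→φ0] = [F, T, T, T]
r2 m[X1→φ1] = [F, T, T, T]
r2 m[X1→φ5] = [T, T, T, T]
r2 m[X14→φ3] = [F, T, F, F]
r2 m[X14→φ4] = [T, T, T, T]
r2 m[X9→φ2] = [T, T, T, T]
r2 m[X12→φ0] = [T, T, T, T]
r2 m[X12→φ3] = [F, T, F, T]
r2 m[X4→φ1] = [T, T, T, T]
r2 m[X4→φ2] = [T, T, T, T]
r3 m[φ0→X1] = [T, T, T, T]
r3 m[φ0→X12] = [F, T, F, T]
r3 m[φ1→X1] = [T, T, T, T]
r3 m[φ1→X4] = [T, T, T, T]
r3 m[φ2→X9] = [T, T, T, T]
r3 m[φ2→X4] = [T, T, T, T]
r3 m[φ3→X14] = [T, T, T, T]
r3 m[φ3→X12] = [F, T, F, T]
r3 m[φ4→X14] = [F, T, F, F]
r3 m[φ5→X1] = [F, T, T, T]
r3 m[X1→φ0] = [F, T, T, T]
r3 m[X1→φ1] = [F, T, T, T]
r3 m[X1→φ5] = [T, T, T, T]
r3 m[X14→φ3] = [F, T, F, F]
r3 m[X14→φ4] = [T, T, T, T]
r3 m[X9→φ2] = [T, T, T, T]
r3 m[X12→φ0] = [T, T, T, T]
r3 m[X12→φ3] = [F, T, F, T]
r3 m[X4→φ1] = [T, T, T, T]
r3 m[X4→φ2] = [T, T, T, T]
r4 m[φ0→X1] = [T, T, T, T]
r4 m[φ0→X12] = [F, T, F, T]
r4 m[φ1→X1] = [T, T, T, T]
r4 m[φ1→X4] = [T, T, T, T]
r4 m[φ2→X9] = [T, T, T, T]
r4 m[φ2→X4] = [T, T, T, T]
r4 m[φ3→X14] = [T, T, T, T]
r4 m[φ3→X12] = [F, T, F, T]
r4 m[φ4→X14] = [F, T, F, F]
r4 m[φ5→X1] = [F, T, T, T]
r4 m[X1→φ0] = [F, T, T, T]
r4 m[X1→φ1] = [F, T, T, T]
r4 m[X1→φ5] = [T, T, T, T]
r4 m[X14→φ3] = [F, T, F, F]
r4 m[X14→φ4] = [T, T, T, T]
r4 m[X9→φ2] = [T, T, T, T]
r4 m[X12→φ0] = [F, T, F, T]
r4 m[X12→φ3] = [F, T, F, T]
r4 m[X4→φ1] = [T, T, T, T]
r4 m[X4→φ2] = [T, T, T, T]
r5 m[φ0→X1] = [T, T, T, T]
r5 m[φ0→X12] = [F, T, F, T]
r5 m[φ1→X1] = [T, T, T, T]
r5 m[φ1→X4] = [T, T, T, T]
r5 m[φ2→X9] = [T, T, T, T]
r5 m[φ2→X4] = [T, T, T, T]
r5 m[φ3→X14] = [T, T, T, T]
r5 m[φ3→X12] = [F, T, F, T]
r5 m[φ4→X14] = [F, T, F, F]
r5 m[φ5→X1] = [F, T, T, T]
r5 m[X1→φ0] = [F, T, T, T]
r5 m[X1→φ1] = [F, T, T, T]
r5 m[X1→φ5] = [T, T, T, T]
r5 m[X14→φ3] = [F, T, F, F]
r5 m[X14→φ4] = [T, T, T, T]
r5 m[X9→φ2] = [T, T, T, T]
r5 m[X12→φ0] = [F, T, F, T]
r5 m[X12→φ3] = [F, T, F, T]
r5 m[X4→φ1] = [T, T, T, T]
r5 m[X4→φ2] = [T, T, T, T]
fixed point reached at round 5
b[X1] = ⊗ incoming = [F, T, T, T]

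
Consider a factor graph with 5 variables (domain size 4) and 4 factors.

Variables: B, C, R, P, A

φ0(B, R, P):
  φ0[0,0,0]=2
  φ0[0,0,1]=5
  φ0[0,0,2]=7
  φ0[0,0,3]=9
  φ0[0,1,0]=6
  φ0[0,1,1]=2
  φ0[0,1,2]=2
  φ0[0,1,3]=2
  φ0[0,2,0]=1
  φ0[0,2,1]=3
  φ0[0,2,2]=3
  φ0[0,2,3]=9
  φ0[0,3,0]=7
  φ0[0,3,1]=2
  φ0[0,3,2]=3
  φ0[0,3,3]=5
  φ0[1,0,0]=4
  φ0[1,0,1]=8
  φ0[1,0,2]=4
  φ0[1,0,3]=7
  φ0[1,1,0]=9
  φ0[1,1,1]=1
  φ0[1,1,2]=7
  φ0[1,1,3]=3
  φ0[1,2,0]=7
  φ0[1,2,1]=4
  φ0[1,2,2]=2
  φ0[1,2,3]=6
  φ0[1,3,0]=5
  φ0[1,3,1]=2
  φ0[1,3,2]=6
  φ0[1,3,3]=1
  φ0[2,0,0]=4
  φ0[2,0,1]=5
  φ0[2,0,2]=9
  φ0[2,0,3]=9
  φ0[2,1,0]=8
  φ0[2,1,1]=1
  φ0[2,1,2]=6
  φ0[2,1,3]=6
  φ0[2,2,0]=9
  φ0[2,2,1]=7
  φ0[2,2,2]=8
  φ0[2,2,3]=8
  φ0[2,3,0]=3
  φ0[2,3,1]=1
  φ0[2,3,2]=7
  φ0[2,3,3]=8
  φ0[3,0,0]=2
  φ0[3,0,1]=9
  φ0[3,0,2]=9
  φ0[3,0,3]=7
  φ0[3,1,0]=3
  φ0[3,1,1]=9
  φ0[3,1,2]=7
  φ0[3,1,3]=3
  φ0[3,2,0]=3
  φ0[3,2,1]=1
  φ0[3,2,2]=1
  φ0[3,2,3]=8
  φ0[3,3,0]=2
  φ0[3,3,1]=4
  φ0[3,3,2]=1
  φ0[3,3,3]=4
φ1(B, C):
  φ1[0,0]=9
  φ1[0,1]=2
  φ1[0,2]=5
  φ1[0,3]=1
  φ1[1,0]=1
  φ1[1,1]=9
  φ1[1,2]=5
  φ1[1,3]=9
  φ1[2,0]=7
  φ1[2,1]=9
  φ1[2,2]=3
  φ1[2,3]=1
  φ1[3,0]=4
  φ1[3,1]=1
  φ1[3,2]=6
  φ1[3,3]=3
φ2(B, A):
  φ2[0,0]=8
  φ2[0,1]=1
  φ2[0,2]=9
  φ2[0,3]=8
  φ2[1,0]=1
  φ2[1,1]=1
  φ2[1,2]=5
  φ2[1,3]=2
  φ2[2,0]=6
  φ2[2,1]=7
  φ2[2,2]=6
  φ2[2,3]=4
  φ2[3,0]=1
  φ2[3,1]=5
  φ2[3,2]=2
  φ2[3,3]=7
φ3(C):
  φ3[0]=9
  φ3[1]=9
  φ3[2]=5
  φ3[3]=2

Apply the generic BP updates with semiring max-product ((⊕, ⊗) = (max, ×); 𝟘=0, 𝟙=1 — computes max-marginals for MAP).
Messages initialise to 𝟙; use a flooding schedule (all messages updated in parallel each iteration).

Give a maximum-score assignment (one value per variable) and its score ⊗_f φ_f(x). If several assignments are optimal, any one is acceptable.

assignment: (B=0, C=0, R=0, P=3, A=2); score = 6561

init: all messages = 𝟙 over 4 values
r1 m[φ0→B] = [9, 9, 9, 9]
r1 m[φ0→R] = [9, 9, 9, 8]
r1 m[φ0→P] = [9, 9, 9, 9]
r1 m[φ1→B] = [9, 9, 9, 6]
r1 m[φ1→C] = [9, 9, 6, 9]
r1 m[φ2→B] = [9, 5, 7, 7]
r1 m[φ2→A] = [8, 7, 9, 8]
r1 m[φ3→C] = [9, 9, 5, 2]
r1 m[B→φ0] = [1, 1, 1, 1]
r1 m[B→φ1] = [1, 1, 1, 1]
r1 m[B→φ2] = [1, 1, 1, 1]
r1 m[C→φ1] = [1, 1, 1, 1]
r1 m[C→φ3] = [1, 1, 1, 1]
r1 m[R→φ0] = [1, 1, 1, 1]
r1 m[P→φ0] = [1, 1, 1, 1]
r1 m[A→φ2] = [1, 1, 1, 1]
r2 m[φ0→B] = [9, 9, 9, 9]
r2 m[φ0→R] = [9, 9, 9, 8]
r2 m[φ0→P] = [9, 9, 9, 9]
r2 m[φ1→B] = [9, 9, 9, 6]
r2 m[φ1→C] = [9, 9, 6, 9]
r2 m[φ2→B] = [9, 5, 7, 7]
r2 m[φ2→A] = [8, 7, 9, 8]
r2 m[φ3→C] = [9, 9, 5, 2]
r2 m[B→φ0] = [81, 45, 63, 42]
r2 m[B→φ1] = [81, 45, 63, 63]
r2 m[B→φ2] = [81, 81, 81, 54]
r2 m[C→φ1] = [9, 9, 5, 2]
r2 m[C→φ3] = [9, 9, 6, 9]
r2 m[R→φ0] = [1, 1, 1, 1]
r2 m[P→φ0] = [1, 1, 1, 1]
r2 m[A→φ2] = [1, 1, 1, 1]
r3 m[φ0→B] = [9, 9, 9, 9]
r3 m[φ0→R] = [729, 504, 729, 567]
r3 m[φ0→P] = [567, 441, 567, 729]
r3 m[φ1→B] = [81, 81, 81, 36]
r3 m[φ1→C] = [729, 567, 405, 405]
r3 m[φ2→B] = [9, 5, 7, 7]
r3 m[φ2→A] = [648, 567, 729, 648]
r3 m[φ3→C] = [9, 9, 5, 2]
r3 m[B→φ0] = [81, 45, 63, 42]
r3 m[B→φ1] = [81, 45, 63, 63]
r3 m[B→φ2] = [81, 81, 81, 54]
r3 m[C→φ1] = [9, 9, 5, 2]
r3 m[C→φ3] = [9, 9, 6, 9]
r3 m[R→φ0] = [1, 1, 1, 1]
r3 m[P→φ0] = [1, 1, 1, 1]
r3 m[A→φ2] = [1, 1, 1, 1]
r4 m[φ0→B] = [9, 9, 9, 9]
r4 m[φ0→R] = [729, 504, 729, 567]
r4 m[φ0→P] = [567, 441, 567, 729]
r4 m[φ1→B] = [81, 81, 81, 36]
r4 m[φ1→C] = [729, 567, 405, 405]
r4 m[φ2→B] = [9, 5, 7, 7]
r4 m[φ2→A] = [648, 567, 729, 648]
r4 m[φ3→C] = [9, 9, 5, 2]
r4 m[B→φ0] = [729, 405, 567, 252]
r4 m[B→φ1] = [81, 45, 63, 63]
r4 m[B→φ2] = [729, 729, 729, 324]
r4 m[C→φ1] = [9, 9, 5, 2]
r4 m[C→φ3] = [729, 567, 405, 405]
r4 m[R→φ0] = [1, 1, 1, 1]
r4 m[P→φ0] = [1, 1, 1, 1]
r4 m[A→φ2] = [1, 1, 1, 1]
r5 m[φ0→B] = [9, 9, 9, 9]
r5 m[φ0→R] = [6561, 4536, 6561, 5103]
r5 m[φ0→P] = [5103, 3969, 5103, 6561]
r5 m[φ1→B] = [81, 81, 81, 36]
r5 m[φ1→C] = [729, 567, 405, 405]
r5 m[φ2→B] = [9, 5, 7, 7]
r5 m[φ2→A] = [5832, 5103, 6561, 5832]
r5 m[φ3→C] = [9, 9, 5, 2]
r5 m[B→φ0] = [729, 405, 567, 252]
r5 m[B→φ1] = [81, 45, 63, 63]
r5 m[B→φ2] = [729, 729, 729, 324]
r5 m[C→φ1] = [9, 9, 5, 2]
r5 m[C→φ3] = [729, 567, 405, 405]
r5 m[R→φ0] = [1, 1, 1, 1]
r5 m[P→φ0] = [1, 1, 1, 1]
r5 m[A→φ2] = [1, 1, 1, 1]
r6 m[φ0→B] = [9, 9, 9, 9]
r6 m[φ0→R] = [6561, 4536, 6561, 5103]
r6 m[φ0→P] = [5103, 3969, 5103, 6561]
r6 m[φ1→B] = [81, 81, 81, 36]
r6 m[φ1→C] = [729, 567, 405, 405]
r6 m[φ2→B] = [9, 5, 7, 7]
r6 m[φ2→A] = [5832, 5103, 6561, 5832]
r6 m[φ3→C] = [9, 9, 5, 2]
r6 m[B→φ0] = [729, 405, 567, 252]
r6 m[B→φ1] = [81, 45, 63, 63]
r6 m[B→φ2] = [729, 729, 729, 324]
r6 m[C→φ1] = [9, 9, 5, 2]
r6 m[C→φ3] = [729, 567, 405, 405]
r6 m[R→φ0] = [1, 1, 1, 1]
r6 m[P→φ0] = [1, 1, 1, 1]
r6 m[A→φ2] = [1, 1, 1, 1]
fixed point reached at round 6
traceback from B: (B=0, C=0, R=0, P=3, A=2), score=6561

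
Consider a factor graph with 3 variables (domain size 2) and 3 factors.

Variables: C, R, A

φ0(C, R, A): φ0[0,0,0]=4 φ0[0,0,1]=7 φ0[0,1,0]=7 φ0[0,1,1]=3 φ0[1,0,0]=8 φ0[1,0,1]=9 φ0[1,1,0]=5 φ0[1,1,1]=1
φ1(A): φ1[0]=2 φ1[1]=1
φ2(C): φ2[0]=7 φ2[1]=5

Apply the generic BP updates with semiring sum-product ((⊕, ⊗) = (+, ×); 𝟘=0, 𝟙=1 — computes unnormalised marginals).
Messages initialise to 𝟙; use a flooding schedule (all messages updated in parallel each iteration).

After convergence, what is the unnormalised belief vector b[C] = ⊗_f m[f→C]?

init: all messages = 𝟙 over 2 values
r1 m[φ0→C] = [21, 23]
r1 m[φ0→R] = [28, 16]
r1 m[φ0→A] = [24, 20]
r1 m[φ1→A] = [2, 1]
r1 m[φ2→C] = [7, 5]
r1 m[C→φ0] = [1, 1]
r1 m[C→φ2] = [1, 1]
r1 m[R→φ0] = [1, 1]
r1 m[A→φ0] = [1, 1]
r1 m[A→φ1] = [1, 1]
r2 m[φ0→C] = [21, 23]
r2 m[φ0→R] = [28, 16]
r2 m[φ0→A] = [24, 20]
r2 m[φ1→A] = [2, 1]
r2 m[φ2→C] = [7, 5]
r2 m[C→φ0] = [7, 5]
r2 m[C→φ2] = [21, 23]
r2 m[R→φ0] = [1, 1]
r2 m[A→φ0] = [2, 1]
r2 m[A→φ1] = [24, 20]
r3 m[φ0→C] = [32, 36]
r3 m[φ0→R] = [230, 174]
r3 m[φ0→A] = [142, 120]
r3 m[φ1→A] = [2, 1]
r3 m[φ2→C] = [7, 5]
r3 m[C→φ0] = [7, 5]
r3 m[C→φ2] = [21, 23]
r3 m[R→φ0] = [1, 1]
r3 m[A→φ0] = [2, 1]
r3 m[A→φ1] = [24, 20]
r4 m[φ0→C] = [32, 36]
r4 m[φ0→R] = [230, 174]
r4 m[φ0→A] = [142, 120]
r4 m[φ1→A] = [2, 1]
r4 m[φ2→C] = [7, 5]
r4 m[C→φ0] = [7, 5]
r4 m[C→φ2] = [32, 36]
r4 m[R→φ0] = [1, 1]
r4 m[A→φ0] = [2, 1]
r4 m[A→φ1] = [142, 120]
r5 m[φ0→C] = [32, 36]
r5 m[φ0→R] = [230, 174]
r5 m[φ0→A] = [142, 120]
r5 m[φ1→A] = [2, 1]
r5 m[φ2→C] = [7, 5]
r5 m[C→φ0] = [7, 5]
r5 m[C→φ2] = [32, 36]
r5 m[R→φ0] = [1, 1]
r5 m[A→φ0] = [2, 1]
r5 m[A→φ1] = [142, 120]
fixed point reached at round 5
b[C] = ⊗ incoming = [224, 180]

b[C] = [224, 180]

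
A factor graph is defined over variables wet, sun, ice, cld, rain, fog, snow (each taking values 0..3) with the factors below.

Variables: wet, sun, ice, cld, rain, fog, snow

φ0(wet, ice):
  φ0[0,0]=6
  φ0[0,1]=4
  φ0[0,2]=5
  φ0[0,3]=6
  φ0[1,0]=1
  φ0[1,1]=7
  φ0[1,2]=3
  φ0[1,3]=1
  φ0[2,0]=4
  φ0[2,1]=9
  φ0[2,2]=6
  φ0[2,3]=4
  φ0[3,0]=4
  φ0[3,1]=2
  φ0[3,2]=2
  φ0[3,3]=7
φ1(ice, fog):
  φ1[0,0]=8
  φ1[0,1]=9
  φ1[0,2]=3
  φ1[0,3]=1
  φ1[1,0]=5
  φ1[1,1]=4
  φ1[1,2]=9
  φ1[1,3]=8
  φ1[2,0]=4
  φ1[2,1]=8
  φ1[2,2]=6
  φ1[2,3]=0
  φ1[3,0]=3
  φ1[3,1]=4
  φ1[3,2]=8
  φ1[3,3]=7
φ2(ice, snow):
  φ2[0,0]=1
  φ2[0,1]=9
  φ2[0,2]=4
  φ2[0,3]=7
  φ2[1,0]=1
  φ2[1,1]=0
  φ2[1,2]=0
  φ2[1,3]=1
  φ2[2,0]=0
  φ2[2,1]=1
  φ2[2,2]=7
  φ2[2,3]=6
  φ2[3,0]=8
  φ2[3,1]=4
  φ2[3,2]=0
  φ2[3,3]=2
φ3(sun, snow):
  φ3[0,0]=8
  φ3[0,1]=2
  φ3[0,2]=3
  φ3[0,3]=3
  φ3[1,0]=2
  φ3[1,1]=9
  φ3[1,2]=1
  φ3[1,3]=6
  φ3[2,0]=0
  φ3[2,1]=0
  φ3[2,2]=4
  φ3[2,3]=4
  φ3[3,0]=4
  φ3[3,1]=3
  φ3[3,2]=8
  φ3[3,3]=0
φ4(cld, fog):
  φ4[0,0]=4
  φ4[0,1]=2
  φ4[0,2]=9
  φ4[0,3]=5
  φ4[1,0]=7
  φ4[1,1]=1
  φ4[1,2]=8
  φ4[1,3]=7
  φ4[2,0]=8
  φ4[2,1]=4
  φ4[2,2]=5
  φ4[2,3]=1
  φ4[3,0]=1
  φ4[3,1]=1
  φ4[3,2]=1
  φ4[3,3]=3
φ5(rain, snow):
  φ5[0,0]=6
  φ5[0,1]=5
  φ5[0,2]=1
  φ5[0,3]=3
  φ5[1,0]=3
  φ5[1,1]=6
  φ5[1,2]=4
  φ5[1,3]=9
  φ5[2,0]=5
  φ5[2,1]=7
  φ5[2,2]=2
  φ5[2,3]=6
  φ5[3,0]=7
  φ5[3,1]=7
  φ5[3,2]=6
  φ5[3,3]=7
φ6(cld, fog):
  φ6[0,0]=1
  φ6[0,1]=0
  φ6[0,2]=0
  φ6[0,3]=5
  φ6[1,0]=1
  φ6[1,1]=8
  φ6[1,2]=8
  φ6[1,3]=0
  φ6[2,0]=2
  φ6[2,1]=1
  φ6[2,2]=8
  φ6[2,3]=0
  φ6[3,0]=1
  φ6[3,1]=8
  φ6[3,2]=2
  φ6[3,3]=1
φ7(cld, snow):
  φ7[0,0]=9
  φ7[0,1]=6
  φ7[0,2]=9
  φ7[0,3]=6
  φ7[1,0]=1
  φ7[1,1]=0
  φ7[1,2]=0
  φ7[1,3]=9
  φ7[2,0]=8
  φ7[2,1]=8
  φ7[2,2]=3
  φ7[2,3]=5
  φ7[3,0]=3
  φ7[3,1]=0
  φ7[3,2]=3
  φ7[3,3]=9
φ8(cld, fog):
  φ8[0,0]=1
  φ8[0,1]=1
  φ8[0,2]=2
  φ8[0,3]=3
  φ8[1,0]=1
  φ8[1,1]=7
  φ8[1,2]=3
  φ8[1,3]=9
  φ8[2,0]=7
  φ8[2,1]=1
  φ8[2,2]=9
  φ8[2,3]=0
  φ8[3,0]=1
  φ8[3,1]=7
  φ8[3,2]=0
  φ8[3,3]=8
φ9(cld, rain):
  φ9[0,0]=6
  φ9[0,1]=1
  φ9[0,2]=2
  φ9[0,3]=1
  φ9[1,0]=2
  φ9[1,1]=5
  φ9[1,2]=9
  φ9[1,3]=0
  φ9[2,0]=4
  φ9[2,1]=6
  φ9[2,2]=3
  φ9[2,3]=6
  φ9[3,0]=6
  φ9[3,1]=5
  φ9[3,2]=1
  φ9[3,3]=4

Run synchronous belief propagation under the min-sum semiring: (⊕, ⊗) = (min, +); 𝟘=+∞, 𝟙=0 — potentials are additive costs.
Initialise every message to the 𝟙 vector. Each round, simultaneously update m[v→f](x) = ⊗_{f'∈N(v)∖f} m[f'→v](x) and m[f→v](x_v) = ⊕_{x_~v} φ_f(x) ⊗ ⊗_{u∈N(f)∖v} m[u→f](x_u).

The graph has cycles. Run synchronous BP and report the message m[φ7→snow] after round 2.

message @ round 2 = [1, 0, 0, 5]

init: all messages = 𝟙 over 4 values
r1 m[φ0→wet] = [4, 1, 4, 2]
r1 m[φ0→ice] = [1, 2, 2, 1]
r1 m[φ1→ice] = [1, 4, 0, 3]
r1 m[φ1→fog] = [3, 4, 3, 0]
r1 m[φ2→ice] = [1, 0, 0, 0]
r1 m[φ2→snow] = [0, 0, 0, 1]
r1 m[φ3→sun] = [2, 1, 0, 0]
r1 m[φ3→snow] = [0, 0, 1, 0]
r1 m[φ4→cld] = [2, 1, 1, 1]
r1 m[φ4→fog] = [1, 1, 1, 1]
r1 m[φ5→rain] = [1, 3, 2, 6]
r1 m[φ5→snow] = [3, 5, 1, 3]
r1 m[φ6→cld] = [0, 0, 0, 1]
r1 m[φ6→fog] = [1, 0, 0, 0]
r1 m[φ7→cld] = [6, 0, 3, 0]
r1 m[φ7→snow] = [1, 0, 0, 5]
r1 m[φ8→cld] = [1, 1, 0, 0]
r1 m[φ8→fog] = [1, 1, 0, 0]
r1 m[φ9→cld] = [1, 0, 3, 1]
r1 m[φ9→rain] = [2, 1, 1, 0]
r1 m[wet→φ0] = [0, 0, 0, 0]
r1 m[sun→φ3] = [0, 0, 0, 0]
r1 m[ice→φ0] = [0, 0, 0, 0]
r1 m[ice→φ1] = [0, 0, 0, 0]
r1 m[ice→φ2] = [0, 0, 0, 0]
r1 m[cld→φ4] = [0, 0, 0, 0]
r1 m[cld→φ6] = [0, 0, 0, 0]
r1 m[cld→φ7] = [0, 0, 0, 0]
r1 m[cld→φ8] = [0, 0, 0, 0]
r1 m[cld→φ9] = [0, 0, 0, 0]
r1 m[rain→φ5] = [0, 0, 0, 0]
r1 m[rain→φ9] = [0, 0, 0, 0]
r1 m[fog→φ1] = [0, 0, 0, 0]
r1 m[fog→φ4] = [0, 0, 0, 0]
r1 m[fog→φ6] = [0, 0, 0, 0]
r1 m[fog→φ8] = [0, 0, 0, 0]
r1 m[snow→φ2] = [0, 0, 0, 0]
r1 m[snow→φ3] = [0, 0, 0, 0]
r1 m[snow→φ5] = [0, 0, 0, 0]
r1 m[snow→φ7] = [0, 0, 0, 0]
r2 m[φ0→wet] = [4, 1, 4, 2]
r2 m[φ0→ice] = [1, 2, 2, 1]
r2 m[φ1→ice] = [1, 4, 0, 3]
r2 m[φ1→fog] = [3, 4, 3, 0]
r2 m[φ2→ice] = [1, 0, 0, 0]
r2 m[φ2→snow] = [0, 0, 0, 1]
r2 m[φ3→sun] = [2, 1, 0, 0]
r2 m[φ3→snow] = [0, 0, 1, 0]
r2 m[φ4→cld] = [2, 1, 1, 1]
r2 m[φ4→fog] = [1, 1, 1, 1]
r2 m[φ5→rain] = [1, 3, 2, 6]
r2 m[φ5→snow] = [3, 5, 1, 3]
r2 m[φ6→cld] = [0, 0, 0, 1]
r2 m[φ6→fog] = [1, 0, 0, 0]
r2 m[φ7→cld] = [6, 0, 3, 0]
r2 m[φ7→snow] = [1, 0, 0, 5]
r2 m[φ8→cld] = [1, 1, 0, 0]
r2 m[φ8→fog] = [1, 1, 0, 0]
r2 m[φ9→cld] = [1, 0, 3, 1]
r2 m[φ9→rain] = [2, 1, 1, 0]
r2 m[wet→φ0] = [0, 0, 0, 0]
r2 m[sun→φ3] = [0, 0, 0, 0]
r2 m[ice→φ0] = [2, 4, 0, 3]
r2 m[ice→φ1] = [2, 2, 2, 1]
r2 m[ice→φ2] = [2, 6, 2, 4]
r2 m[cld→φ4] = [8, 1, 6, 2]
r2 m[cld→φ6] = [10, 2, 7, 2]
r2 m[cld→φ7] = [4, 2, 4, 3]
r2 m[cld→φ8] = [9, 1, 7, 3]
r2 m[cld→φ9] = [9, 2, 4, 2]
r2 m[rain→φ5] = [2, 1, 1, 0]
r2 m[rain→φ9] = [1, 3, 2, 6]
r2 m[fog→φ1] = [3, 2, 1, 1]
r2 m[fog→φ4] = [5, 5, 3, 0]
r2 m[fog→φ6] = [5, 6, 4, 1]
r2 m[fog→φ8] = [5, 5, 4, 1]
r2 m[snow→φ2] = [4, 5, 2, 8]
r2 m[snow→φ3] = [4, 5, 1, 9]
r2 m[snow→φ5] = [1, 0, 1, 6]
r2 m[snow→φ7] = [3, 5, 2, 4]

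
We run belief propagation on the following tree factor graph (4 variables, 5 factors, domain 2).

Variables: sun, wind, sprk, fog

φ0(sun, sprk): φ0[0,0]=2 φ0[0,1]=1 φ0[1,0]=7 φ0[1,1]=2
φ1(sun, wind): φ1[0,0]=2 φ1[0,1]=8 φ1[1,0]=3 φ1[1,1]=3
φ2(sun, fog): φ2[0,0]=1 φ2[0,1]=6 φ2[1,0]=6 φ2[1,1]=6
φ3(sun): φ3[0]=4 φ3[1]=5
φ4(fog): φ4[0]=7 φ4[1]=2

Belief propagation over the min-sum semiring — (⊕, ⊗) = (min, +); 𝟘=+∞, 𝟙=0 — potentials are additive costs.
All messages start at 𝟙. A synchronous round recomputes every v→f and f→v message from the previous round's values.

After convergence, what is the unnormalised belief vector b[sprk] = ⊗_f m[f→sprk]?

init: all messages = 𝟙 over 2 values
r1 m[φ0→sun] = [1, 2]
r1 m[φ0→sprk] = [2, 1]
r1 m[φ1→sun] = [2, 3]
r1 m[φ1→wind] = [2, 3]
r1 m[φ2→sun] = [1, 6]
r1 m[φ2→fog] = [1, 6]
r1 m[φ3→sun] = [4, 5]
r1 m[φ4→fog] = [7, 2]
r1 m[sun→φ0] = [0, 0]
r1 m[sun→φ1] = [0, 0]
r1 m[sun→φ2] = [0, 0]
r1 m[sun→φ3] = [0, 0]
r1 m[wind→φ1] = [0, 0]
r1 m[sprk→φ0] = [0, 0]
r1 m[fog→φ2] = [0, 0]
r1 m[fog→φ4] = [0, 0]
r2 m[φ0→sun] = [1, 2]
r2 m[φ0→sprk] = [2, 1]
r2 m[φ1→sun] = [2, 3]
r2 m[φ1→wind] = [2, 3]
r2 m[φ2→sun] = [1, 6]
r2 m[φ2→fog] = [1, 6]
r2 m[φ3→sun] = [4, 5]
r2 m[φ4→fog] = [7, 2]
r2 m[sun→φ0] = [7, 14]
r2 m[sun→φ1] = [6, 13]
r2 m[sun→φ2] = [7, 10]
r2 m[sun→φ3] = [4, 11]
r2 m[wind→φ1] = [0, 0]
r2 m[sprk→φ0] = [0, 0]
r2 m[fog→φ2] = [7, 2]
r2 m[fog→φ4] = [1, 6]
r3 m[φ0→sun] = [1, 2]
r3 m[φ0→sprk] = [9, 8]
r3 m[φ1→sun] = [2, 3]
r3 m[φ1→wind] = [8, 14]
r3 m[φ2→sun] = [8, 8]
r3 m[φ2→fog] = [8, 13]
r3 m[φ3→sun] = [4, 5]
r3 m[φ4→fog] = [7, 2]
r3 m[sun→φ0] = [7, 14]
r3 m[sun→φ1] = [6, 13]
r3 m[sun→φ2] = [7, 10]
r3 m[sun→φ3] = [4, 11]
r3 m[wind→φ1] = [0, 0]
r3 m[sprk→φ0] = [0, 0]
r3 m[fog→φ2] = [7, 2]
r3 m[fog→φ4] = [1, 6]
r4 m[φ0→sun] = [1, 2]
r4 m[φ0→sprk] = [9, 8]
r4 m[φ1→sun] = [2, 3]
r4 m[φ1→wind] = [8, 14]
r4 m[φ2→sun] = [8, 8]
r4 m[φ2→fog] = [8, 13]
r4 m[φ3→sun] = [4, 5]
r4 m[φ4→fog] = [7, 2]
r4 m[sun→φ0] = [14, 16]
r4 m[sun→φ1] = [13, 15]
r4 m[sun→φ2] = [7, 10]
r4 m[sun→φ3] = [11, 13]
r4 m[wind→φ1] = [0, 0]
r4 m[sprk→φ0] = [0, 0]
r4 m[fog→φ2] = [7, 2]
r4 m[fog→φ4] = [8, 13]
r5 m[φ0→sun] = [1, 2]
r5 m[φ0→sprk] = [16, 15]
r5 m[φ1→sun] = [2, 3]
r5 m[φ1→wind] = [15, 18]
r5 m[φ2→sun] = [8, 8]
r5 m[φ2→fog] = [8, 13]
r5 m[φ3→sun] = [4, 5]
r5 m[φ4→fog] = [7, 2]
r5 m[sun→φ0] = [14, 16]
r5 m[sun→φ1] = [13, 15]
r5 m[sun→φ2] = [7, 10]
r5 m[sun→φ3] = [11, 13]
r5 m[wind→φ1] = [0, 0]
r5 m[sprk→φ0] = [0, 0]
r5 m[fog→φ2] = [7, 2]
r5 m[fog→φ4] = [8, 13]
r6 m[φ0→sun] = [1, 2]
r6 m[φ0→sprk] = [16, 15]
r6 m[φ1→sun] = [2, 3]
r6 m[φ1→wind] = [15, 18]
r6 m[φ2→sun] = [8, 8]
r6 m[φ2→fog] = [8, 13]
r6 m[φ3→sun] = [4, 5]
r6 m[φ4→fog] = [7, 2]
r6 m[sun→φ0] = [14, 16]
r6 m[sun→φ1] = [13, 15]
r6 m[sun→φ2] = [7, 10]
r6 m[sun→φ3] = [11, 13]
r6 m[wind→φ1] = [0, 0]
r6 m[sprk→φ0] = [0, 0]
r6 m[fog→φ2] = [7, 2]
r6 m[fog→φ4] = [8, 13]
fixed point reached at round 6
b[sprk] = ⊗ incoming = [16, 15]

b[sprk] = [16, 15]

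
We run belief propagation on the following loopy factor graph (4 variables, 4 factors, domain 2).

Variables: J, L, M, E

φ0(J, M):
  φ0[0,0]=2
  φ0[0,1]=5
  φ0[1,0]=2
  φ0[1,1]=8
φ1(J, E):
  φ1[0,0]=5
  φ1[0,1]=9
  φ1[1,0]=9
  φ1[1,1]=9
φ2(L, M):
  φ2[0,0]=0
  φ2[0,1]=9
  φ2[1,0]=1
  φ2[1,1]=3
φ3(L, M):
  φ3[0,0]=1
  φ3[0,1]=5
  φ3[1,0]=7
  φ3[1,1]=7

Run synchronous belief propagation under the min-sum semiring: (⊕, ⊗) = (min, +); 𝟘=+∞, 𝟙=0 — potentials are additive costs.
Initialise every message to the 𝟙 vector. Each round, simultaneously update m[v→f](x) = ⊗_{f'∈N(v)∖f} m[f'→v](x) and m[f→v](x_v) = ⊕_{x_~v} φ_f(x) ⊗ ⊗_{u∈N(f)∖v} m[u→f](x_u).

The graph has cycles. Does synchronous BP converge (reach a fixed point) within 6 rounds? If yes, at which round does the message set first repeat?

NOT CONVERGED within 6 rounds

init: all messages = 𝟙 over 2 values
r1 m[φ0→J] = [2, 2]
r1 m[φ0→M] = [2, 5]
r1 m[φ1→J] = [5, 9]
r1 m[φ1→E] = [5, 9]
r1 m[φ2→L] = [0, 1]
r1 m[φ2→M] = [0, 3]
r1 m[φ3→L] = [1, 7]
r1 m[φ3→M] = [1, 5]
r1 m[J→φ0] = [0, 0]
r1 m[J→φ1] = [0, 0]
r1 m[L→φ2] = [0, 0]
r1 m[L→φ3] = [0, 0]
r1 m[M→φ0] = [0, 0]
r1 m[M→φ2] = [0, 0]
r1 m[M→φ3] = [0, 0]
r1 m[E→φ1] = [0, 0]
r2 m[φ0→J] = [2, 2]
r2 m[φ0→M] = [2, 5]
r2 m[φ1→J] = [5, 9]
r2 m[φ1→E] = [5, 9]
r2 m[φ2→L] = [0, 1]
r2 m[φ2→M] = [0, 3]
r2 m[φ3→L] = [1, 7]
r2 m[φ3→M] = [1, 5]
r2 m[J→φ0] = [5, 9]
r2 m[J→φ1] = [2, 2]
r2 m[L→φ2] = [1, 7]
r2 m[L→φ3] = [0, 1]
r2 m[M→φ0] = [1, 8]
r2 m[M→φ2] = [3, 10]
r2 m[M→φ3] = [2, 8]
r2 m[E→φ1] = [0, 0]
r3 m[φ0→J] = [3, 3]
r3 m[φ0→M] = [7, 10]
r3 m[φ1→J] = [5, 9]
r3 m[φ1→E] = [7, 11]
r3 m[φ2→L] = [3, 4]
r3 m[φ2→M] = [1, 10]
r3 m[φ3→L] = [3, 9]
r3 m[φ3→M] = [1, 5]
r3 m[J→φ0] = [5, 9]
r3 m[J→φ1] = [2, 2]
r3 m[L→φ2] = [1, 7]
r3 m[L→φ3] = [0, 1]
r3 m[M→φ0] = [1, 8]
r3 m[M→φ2] = [3, 10]
r3 m[M→φ3] = [2, 8]
r3 m[E→φ1] = [0, 0]
r4 m[φ0→J] = [3, 3]
r4 m[φ0→M] = [7, 10]
r4 m[φ1→J] = [5, 9]
r4 m[φ1→E] = [7, 11]
r4 m[φ2→L] = [3, 4]
r4 m[φ2→M] = [1, 10]
r4 m[φ3→L] = [3, 9]
r4 m[φ3→M] = [1, 5]
r4 m[J→φ0] = [5, 9]
r4 m[J→φ1] = [3, 3]
r4 m[L→φ2] = [3, 9]
r4 m[L→φ3] = [3, 4]
r4 m[M→φ0] = [2, 15]
r4 m[M→φ2] = [8, 15]
r4 m[M→φ3] = [8, 20]
r4 m[E→φ1] = [0, 0]
r5 m[φ0→J] = [4, 4]
r5 m[φ0→M] = [7, 10]
r5 m[φ1→J] = [5, 9]
r5 m[φ1→E] = [8, 12]
r5 m[φ2→L] = [8, 9]
r5 m[φ2→M] = [3, 12]
r5 m[φ3→L] = [9, 15]
r5 m[φ3→M] = [4, 8]
r5 m[J→φ0] = [5, 9]
r5 m[J→φ1] = [3, 3]
r5 m[L→φ2] = [3, 9]
r5 m[L→φ3] = [3, 4]
r5 m[M→φ0] = [2, 15]
r5 m[M→φ2] = [8, 15]
r5 m[M→φ3] = [8, 20]
r5 m[E→φ1] = [0, 0]
r6 m[φ0→J] = [4, 4]
r6 m[φ0→M] = [7, 10]
r6 m[φ1→J] = [5, 9]
r6 m[φ1→E] = [8, 12]
r6 m[φ2→L] = [8, 9]
r6 m[φ2→M] = [3, 12]
r6 m[φ3→L] = [9, 15]
r6 m[φ3→M] = [4, 8]
r6 m[J→φ0] = [5, 9]
r6 m[J→φ1] = [4, 4]
r6 m[L→φ2] = [9, 15]
r6 m[L→φ3] = [8, 9]
r6 m[M→φ0] = [7, 20]
r6 m[M→φ2] = [11, 18]
r6 m[M→φ3] = [10, 22]
r6 m[E→φ1] = [0, 0]
no fixed point within 6 rounds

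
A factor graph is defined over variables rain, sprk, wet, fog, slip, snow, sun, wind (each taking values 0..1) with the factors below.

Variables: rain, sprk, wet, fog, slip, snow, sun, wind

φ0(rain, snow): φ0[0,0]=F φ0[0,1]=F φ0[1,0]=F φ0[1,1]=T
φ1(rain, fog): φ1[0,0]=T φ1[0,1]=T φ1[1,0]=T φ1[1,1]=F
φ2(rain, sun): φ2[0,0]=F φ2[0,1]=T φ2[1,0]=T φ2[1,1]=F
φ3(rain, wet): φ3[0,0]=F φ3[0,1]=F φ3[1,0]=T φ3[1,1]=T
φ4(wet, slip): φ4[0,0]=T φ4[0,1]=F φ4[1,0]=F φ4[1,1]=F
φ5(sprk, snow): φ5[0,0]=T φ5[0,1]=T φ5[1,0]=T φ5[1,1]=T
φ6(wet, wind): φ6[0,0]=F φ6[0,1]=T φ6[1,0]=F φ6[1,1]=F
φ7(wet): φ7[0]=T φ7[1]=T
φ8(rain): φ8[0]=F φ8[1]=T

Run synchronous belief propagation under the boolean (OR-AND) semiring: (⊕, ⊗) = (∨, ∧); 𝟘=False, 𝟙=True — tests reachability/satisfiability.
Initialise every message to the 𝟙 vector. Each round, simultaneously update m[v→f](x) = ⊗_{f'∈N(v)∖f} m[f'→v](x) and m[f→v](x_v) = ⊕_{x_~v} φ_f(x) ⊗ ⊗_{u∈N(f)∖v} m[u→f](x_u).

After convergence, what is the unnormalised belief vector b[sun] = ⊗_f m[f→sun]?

init: all messages = 𝟙 over 2 values
r1 m[φ0→rain] = [F, T]
r1 m[φ0→snow] = [F, T]
r1 m[φ1→rain] = [T, T]
r1 m[φ1→fog] = [T, T]
r1 m[φ2→rain] = [T, T]
r1 m[φ2→sun] = [T, T]
r1 m[φ3→rain] = [F, T]
r1 m[φ3→wet] = [T, T]
r1 m[φ4→wet] = [T, F]
r1 m[φ4→slip] = [T, F]
r1 m[φ5→sprk] = [T, T]
r1 m[φ5→snow] = [T, T]
r1 m[φ6→wet] = [T, F]
r1 m[φ6→wind] = [F, T]
r1 m[φ7→wet] = [T, T]
r1 m[φ8→rain] = [F, T]
r1 m[rain→φ0] = [T, T]
r1 m[rain→φ1] = [T, T]
r1 m[rain→φ2] = [T, T]
r1 m[rain→φ3] = [T, T]
r1 m[rain→φ8] = [T, T]
r1 m[sprk→φ5] = [T, T]
r1 m[wet→φ3] = [T, T]
r1 m[wet→φ4] = [T, T]
r1 m[wet→φ6] = [T, T]
r1 m[wet→φ7] = [T, T]
r1 m[fog→φ1] = [T, T]
r1 m[slip→φ4] = [T, T]
r1 m[snow→φ0] = [T, T]
r1 m[snow→φ5] = [T, T]
r1 m[sun→φ2] = [T, T]
r1 m[wind→φ6] = [T, T]
r2 m[φ0→rain] = [F, T]
r2 m[φ0→snow] = [F, T]
r2 m[φ1→rain] = [T, T]
r2 m[φ1→fog] = [T, T]
r2 m[φ2→rain] = [T, T]
r2 m[φ2→sun] = [T, T]
r2 m[φ3→rain] = [F, T]
r2 m[φ3→wet] = [T, T]
r2 m[φ4→wet] = [T, F]
r2 m[φ4→slip] = [T, F]
r2 m[φ5→sprk] = [T, T]
r2 m[φ5→snow] = [T, T]
r2 m[φ6→wet] = [T, F]
r2 m[φ6→wind] = [F, T]
r2 m[φ7→wet] = [T, T]
r2 m[φ8→rain] = [F, T]
r2 m[rain→φ0] = [F, T]
r2 m[rain→φ1] = [F, T]
r2 m[rain→φ2] = [F, T]
r2 m[rain→φ3] = [F, T]
r2 m[rain→φ8] = [F, T]
r2 m[sprk→φ5] = [T, T]
r2 m[wet→φ3] = [T, F]
r2 m[wet→φ4] = [T, F]
r2 m[wet→φ6] = [T, F]
r2 m[wet→φ7] = [T, F]
r2 m[fog→φ1] = [T, T]
r2 m[slip→φ4] = [T, T]
r2 m[snow→φ0] = [T, T]
r2 m[snow→φ5] = [F, T]
r2 m[sun→φ2] = [T, T]
r2 m[wind→φ6] = [T, T]
r3 m[φ0→rain] = [F, T]
r3 m[φ0→snow] = [F, T]
r3 m[φ1→rain] = [T, T]
r3 m[φ1→fog] = [T, F]
r3 m[φ2→rain] = [T, T]
r3 m[φ2→sun] = [T, F]
r3 m[φ3→rain] = [F, T]
r3 m[φ3→wet] = [T, T]
r3 m[φ4→wet] = [T, F]
r3 m[φ4→slip] = [T, F]
r3 m[φ5→sprk] = [T, T]
r3 m[φ5→snow] = [T, T]
r3 m[φ6→wet] = [T, F]
r3 m[φ6→wind] = [F, T]
r3 m[φ7→wet] = [T, T]
r3 m[φ8→rain] = [F, T]
r3 m[rain→φ0] = [F, T]
r3 m[rain→φ1] = [F, T]
r3 m[rain→φ2] = [F, T]
r3 m[rain→φ3] = [F, T]
r3 m[rain→φ8] = [F, T]
r3 m[sprk→φ5] = [T, T]
r3 m[wet→φ3] = [T, F]
r3 m[wet→φ4] = [T, F]
r3 m[wet→φ6] = [T, F]
r3 m[wet→φ7] = [T, F]
r3 m[fog→φ1] = [T, T]
r3 m[slip→φ4] = [T, T]
r3 m[snow→φ0] = [T, T]
r3 m[snow→φ5] = [F, T]
r3 m[sun→φ2] = [T, T]
r3 m[wind→φ6] = [T, T]
r4 m[φ0→rain] = [F, T]
r4 m[φ0→snow] = [F, T]
r4 m[φ1→rain] = [T, T]
r4 m[φ1→fog] = [T, F]
r4 m[φ2→rain] = [T, T]
r4 m[φ2→sun] = [T, F]
r4 m[φ3→rain] = [F, T]
r4 m[φ3→wet] = [T, T]
r4 m[φ4→wet] = [T, F]
r4 m[φ4→slip] = [T, F]
r4 m[φ5→sprk] = [T, T]
r4 m[φ5→snow] = [T, T]
r4 m[φ6→wet] = [T, F]
r4 m[φ6→wind] = [F, T]
r4 m[φ7→wet] = [T, T]
r4 m[φ8→rain] = [F, T]
r4 m[rain→φ0] = [F, T]
r4 m[rain→φ1] = [F, T]
r4 m[rain→φ2] = [F, T]
r4 m[rain→φ3] = [F, T]
r4 m[rain→φ8] = [F, T]
r4 m[sprk→φ5] = [T, T]
r4 m[wet→φ3] = [T, F]
r4 m[wet→φ4] = [T, F]
r4 m[wet→φ6] = [T, F]
r4 m[wet→φ7] = [T, F]
r4 m[fog→φ1] = [T, T]
r4 m[slip→φ4] = [T, T]
r4 m[snow→φ0] = [T, T]
r4 m[snow→φ5] = [F, T]
r4 m[sun→φ2] = [T, T]
r4 m[wind→φ6] = [T, T]
fixed point reached at round 4
b[sun] = ⊗ incoming = [T, F]

b[sun] = [T, F]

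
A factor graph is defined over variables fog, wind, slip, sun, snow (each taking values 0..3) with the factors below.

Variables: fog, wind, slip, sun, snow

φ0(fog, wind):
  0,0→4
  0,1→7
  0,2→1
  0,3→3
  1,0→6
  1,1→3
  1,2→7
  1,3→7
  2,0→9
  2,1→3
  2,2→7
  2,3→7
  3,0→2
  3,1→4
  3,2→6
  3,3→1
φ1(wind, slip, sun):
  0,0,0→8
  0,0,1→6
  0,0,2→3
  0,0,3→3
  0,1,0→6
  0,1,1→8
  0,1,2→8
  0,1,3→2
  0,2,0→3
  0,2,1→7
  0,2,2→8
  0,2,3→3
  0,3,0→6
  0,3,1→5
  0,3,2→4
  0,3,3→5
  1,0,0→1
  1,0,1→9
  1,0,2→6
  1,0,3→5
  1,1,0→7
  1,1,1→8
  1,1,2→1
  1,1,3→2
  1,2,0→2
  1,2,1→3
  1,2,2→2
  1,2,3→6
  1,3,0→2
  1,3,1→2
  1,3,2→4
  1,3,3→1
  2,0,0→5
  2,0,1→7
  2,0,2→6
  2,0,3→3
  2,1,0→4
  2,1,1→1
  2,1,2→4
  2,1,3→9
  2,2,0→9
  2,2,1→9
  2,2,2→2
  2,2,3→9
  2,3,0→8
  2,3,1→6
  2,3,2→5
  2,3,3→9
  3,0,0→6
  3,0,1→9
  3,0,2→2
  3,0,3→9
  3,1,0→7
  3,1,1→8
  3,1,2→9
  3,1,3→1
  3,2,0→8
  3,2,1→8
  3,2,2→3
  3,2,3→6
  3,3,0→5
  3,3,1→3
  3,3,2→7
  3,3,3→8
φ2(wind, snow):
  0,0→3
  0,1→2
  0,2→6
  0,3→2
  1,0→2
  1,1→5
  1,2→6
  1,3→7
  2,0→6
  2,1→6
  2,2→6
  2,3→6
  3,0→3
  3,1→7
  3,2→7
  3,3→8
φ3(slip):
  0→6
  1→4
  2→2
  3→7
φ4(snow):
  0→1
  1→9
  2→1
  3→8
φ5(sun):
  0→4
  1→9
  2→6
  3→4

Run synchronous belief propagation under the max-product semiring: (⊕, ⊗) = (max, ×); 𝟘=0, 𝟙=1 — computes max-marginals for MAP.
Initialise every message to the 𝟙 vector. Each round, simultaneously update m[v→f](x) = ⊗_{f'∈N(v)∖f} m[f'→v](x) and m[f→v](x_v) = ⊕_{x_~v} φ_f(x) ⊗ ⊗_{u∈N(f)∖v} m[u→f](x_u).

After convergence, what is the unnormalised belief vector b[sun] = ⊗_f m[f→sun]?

init: all messages = 𝟙 over 4 values
r1 m[φ0→fog] = [7, 7, 9, 6]
r1 m[φ0→wind] = [9, 7, 7, 7]
r1 m[φ1→wind] = [8, 9, 9, 9]
r1 m[φ1→slip] = [9, 9, 9, 9]
r1 m[φ1→sun] = [9, 9, 9, 9]
r1 m[φ2→wind] = [6, 7, 6, 8]
r1 m[φ2→snow] = [6, 7, 7, 8]
r1 m[φ3→slip] = [6, 4, 2, 7]
r1 m[φ4→snow] = [1, 9, 1, 8]
r1 m[φ5→sun] = [4, 9, 6, 4]
r1 m[fog→φ0] = [1, 1, 1, 1]
r1 m[wind→φ0] = [1, 1, 1, 1]
r1 m[wind→φ1] = [1, 1, 1, 1]
r1 m[wind→φ2] = [1, 1, 1, 1]
r1 m[slip→φ1] = [1, 1, 1, 1]
r1 m[slip→φ3] = [1, 1, 1, 1]
r1 m[sun→φ1] = [1, 1, 1, 1]
r1 m[sun→φ5] = [1, 1, 1, 1]
r1 m[snow→φ2] = [1, 1, 1, 1]
r1 m[snow→φ4] = [1, 1, 1, 1]
r2 m[φ0→fog] = [7, 7, 9, 6]
r2 m[φ0→wind] = [9, 7, 7, 7]
r2 m[φ1→wind] = [8, 9, 9, 9]
r2 m[φ1→slip] = [9, 9, 9, 9]
r2 m[φ1→sun] = [9, 9, 9, 9]
r2 m[φ2→wind] = [6, 7, 6, 8]
r2 m[φ2→snow] = [6, 7, 7, 8]
r2 m[φ3→slip] = [6, 4, 2, 7]
r2 m[φ4→snow] = [1, 9, 1, 8]
r2 m[φ5→sun] = [4, 9, 6, 4]
r2 m[fog→φ0] = [1, 1, 1, 1]
r2 m[wind→φ0] = [48, 63, 54, 72]
r2 m[wind→φ1] = [54, 49, 42, 56]
r2 m[wind→φ2] = [72, 63, 63, 63]
r2 m[slip→φ1] = [6, 4, 2, 7]
r2 m[slip→φ3] = [9, 9, 9, 9]
r2 m[sun→φ1] = [4, 9, 6, 4]
r2 m[sun→φ5] = [9, 9, 9, 9]
r2 m[snow→φ2] = [1, 9, 1, 8]
r2 m[snow→φ4] = [6, 7, 7, 8]
r3 m[φ0→fog] = [441, 504, 504, 324]
r3 m[φ0→wind] = [9, 7, 7, 7]
r3 m[φ1→wind] = [324, 486, 378, 486]
r3 m[φ1→slip] = [4536, 4032, 4032, 2430]
r3 m[φ1→sun] = [2592, 3024, 2744, 3136]
r3 m[φ2→wind] = [18, 56, 54, 64]
r3 m[φ2→snow] = [378, 441, 441, 504]
r3 m[φ3→slip] = [6, 4, 2, 7]
r3 m[φ4→snow] = [1, 9, 1, 8]
r3 m[φ5→sun] = [4, 9, 6, 4]
r3 m[fog→φ0] = [1, 1, 1, 1]
r3 m[wind→φ0] = [48, 63, 54, 72]
r3 m[wind→φ1] = [54, 49, 42, 56]
r3 m[wind→φ2] = [72, 63, 63, 63]
r3 m[slip→φ1] = [6, 4, 2, 7]
r3 m[slip→φ3] = [9, 9, 9, 9]
r3 m[sun→φ1] = [4, 9, 6, 4]
r3 m[sun→φ5] = [9, 9, 9, 9]
r3 m[snow→φ2] = [1, 9, 1, 8]
r3 m[snow→φ4] = [6, 7, 7, 8]
r4 m[φ0→fog] = [441, 504, 504, 324]
r4 m[φ0→wind] = [9, 7, 7, 7]
r4 m[φ1→wind] = [324, 486, 378, 486]
r4 m[φ1→slip] = [4536, 4032, 4032, 2430]
r4 m[φ1→sun] = [2592, 3024, 2744, 3136]
r4 m[φ2→wind] = [18, 56, 54, 64]
r4 m[φ2→snow] = [378, 441, 441, 504]
r4 m[φ3→slip] = [6, 4, 2, 7]
r4 m[φ4→snow] = [1, 9, 1, 8]
r4 m[φ5→sun] = [4, 9, 6, 4]
r4 m[fog→φ0] = [1, 1, 1, 1]
r4 m[wind→φ0] = [5832, 27216, 20412, 31104]
r4 m[wind→φ1] = [162, 392, 378, 448]
r4 m[wind→φ2] = [2916, 3402, 2646, 3402]
r4 m[slip→φ1] = [6, 4, 2, 7]
r4 m[slip→φ3] = [4536, 4032, 4032, 2430]
r4 m[sun→φ1] = [4, 9, 6, 4]
r4 m[sun→φ5] = [2592, 3024, 2744, 3136]
r4 m[snow→φ2] = [1, 9, 1, 8]
r4 m[snow→φ4] = [378, 441, 441, 504]
r5 m[φ0→fog] = [190512, 217728, 217728, 122472]
r5 m[φ0→wind] = [9, 7, 7, 7]
r5 m[φ1→wind] = [324, 486, 378, 486]
r5 m[φ1→slip] = [36288, 32256, 32256, 20412]
r5 m[φ1→sun] = [21168, 24192, 21952, 25088]
r5 m[φ2→wind] = [18, 56, 54, 64]
r5 m[φ2→snow] = [15876, 23814, 23814, 27216]
r5 m[φ3→slip] = [6, 4, 2, 7]
r5 m[φ4→snow] = [1, 9, 1, 8]
r5 m[φ5→sun] = [4, 9, 6, 4]
r5 m[fog→φ0] = [1, 1, 1, 1]
r5 m[wind→φ0] = [5832, 27216, 20412, 31104]
r5 m[wind→φ1] = [162, 392, 378, 448]
r5 m[wind→φ2] = [2916, 3402, 2646, 3402]
r5 m[slip→φ1] = [6, 4, 2, 7]
r5 m[slip→φ3] = [4536, 4032, 4032, 2430]
r5 m[sun→φ1] = [4, 9, 6, 4]
r5 m[sun→φ5] = [2592, 3024, 2744, 3136]
r5 m[snow→φ2] = [1, 9, 1, 8]
r5 m[snow→φ4] = [378, 441, 441, 504]
r6 m[φ0→fog] = [190512, 217728, 217728, 122472]
r6 m[φ0→wind] = [9, 7, 7, 7]
r6 m[φ1→wind] = [324, 486, 378, 486]
r6 m[φ1→slip] = [36288, 32256, 32256, 20412]
r6 m[φ1→sun] = [21168, 24192, 21952, 25088]
r6 m[φ2→wind] = [18, 56, 54, 64]
r6 m[φ2→snow] = [15876, 23814, 23814, 27216]
r6 m[φ3→slip] = [6, 4, 2, 7]
r6 m[φ4→snow] = [1, 9, 1, 8]
r6 m[φ5→sun] = [4, 9, 6, 4]
r6 m[fog→φ0] = [1, 1, 1, 1]
r6 m[wind→φ0] = [5832, 27216, 20412, 31104]
r6 m[wind→φ1] = [162, 392, 378, 448]
r6 m[wind→φ2] = [2916, 3402, 2646, 3402]
r6 m[slip→φ1] = [6, 4, 2, 7]
r6 m[slip→φ3] = [36288, 32256, 32256, 20412]
r6 m[sun→φ1] = [4, 9, 6, 4]
r6 m[sun→φ5] = [21168, 24192, 21952, 25088]
r6 m[snow→φ2] = [1, 9, 1, 8]
r6 m[snow→φ4] = [15876, 23814, 23814, 27216]
r7 m[φ0→fog] = [190512, 217728, 217728, 122472]
r7 m[φ0→wind] = [9, 7, 7, 7]
r7 m[φ1→wind] = [324, 486, 378, 486]
r7 m[φ1→slip] = [36288, 32256, 32256, 20412]
r7 m[φ1→sun] = [21168, 24192, 21952, 25088]
r7 m[φ2→wind] = [18, 56, 54, 64]
r7 m[φ2→snow] = [15876, 23814, 23814, 27216]
r7 m[φ3→slip] = [6, 4, 2, 7]
r7 m[φ4→snow] = [1, 9, 1, 8]
r7 m[φ5→sun] = [4, 9, 6, 4]
r7 m[fog→φ0] = [1, 1, 1, 1]
r7 m[wind→φ0] = [5832, 27216, 20412, 31104]
r7 m[wind→φ1] = [162, 392, 378, 448]
r7 m[wind→φ2] = [2916, 3402, 2646, 3402]
r7 m[slip→φ1] = [6, 4, 2, 7]
r7 m[slip→φ3] = [36288, 32256, 32256, 20412]
r7 m[sun→φ1] = [4, 9, 6, 4]
r7 m[sun→φ5] = [21168, 24192, 21952, 25088]
r7 m[snow→φ2] = [1, 9, 1, 8]
r7 m[snow→φ4] = [15876, 23814, 23814, 27216]
fixed point reached at round 7
b[sun] = ⊗ incoming = [84672, 217728, 131712, 100352]

b[sun] = [84672, 217728, 131712, 100352]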